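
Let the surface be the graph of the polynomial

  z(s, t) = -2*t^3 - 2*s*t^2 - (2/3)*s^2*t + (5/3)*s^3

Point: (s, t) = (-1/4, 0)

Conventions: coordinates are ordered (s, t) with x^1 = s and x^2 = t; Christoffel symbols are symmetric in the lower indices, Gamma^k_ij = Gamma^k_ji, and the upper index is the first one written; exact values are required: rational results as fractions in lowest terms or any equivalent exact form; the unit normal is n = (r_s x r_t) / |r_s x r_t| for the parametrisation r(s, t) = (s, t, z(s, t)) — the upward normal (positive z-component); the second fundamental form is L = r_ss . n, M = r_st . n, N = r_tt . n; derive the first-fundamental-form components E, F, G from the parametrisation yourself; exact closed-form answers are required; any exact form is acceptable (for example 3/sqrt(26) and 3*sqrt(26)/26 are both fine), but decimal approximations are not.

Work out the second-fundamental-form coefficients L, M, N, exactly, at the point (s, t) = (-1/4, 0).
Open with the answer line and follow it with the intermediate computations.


Answer: L = -120*sqrt(2533)/2533, M = 16*sqrt(2533)/2533, N = 48*sqrt(2533)/2533

z_s = 5/16, z_t = -1/24, z_ss = -5/2, z_st = 1/3, z_tt = 1
E = 281/256, F = -5/384, G = 577/576; answer radicand W^2 = 2533/2304
unnormalised second-form numerators: l = -5/2, m = 1/3, n = 1; L = l/sqrt(2533/2304), and similarly M = m/sqrt(W^2), N = n/sqrt(W^2)


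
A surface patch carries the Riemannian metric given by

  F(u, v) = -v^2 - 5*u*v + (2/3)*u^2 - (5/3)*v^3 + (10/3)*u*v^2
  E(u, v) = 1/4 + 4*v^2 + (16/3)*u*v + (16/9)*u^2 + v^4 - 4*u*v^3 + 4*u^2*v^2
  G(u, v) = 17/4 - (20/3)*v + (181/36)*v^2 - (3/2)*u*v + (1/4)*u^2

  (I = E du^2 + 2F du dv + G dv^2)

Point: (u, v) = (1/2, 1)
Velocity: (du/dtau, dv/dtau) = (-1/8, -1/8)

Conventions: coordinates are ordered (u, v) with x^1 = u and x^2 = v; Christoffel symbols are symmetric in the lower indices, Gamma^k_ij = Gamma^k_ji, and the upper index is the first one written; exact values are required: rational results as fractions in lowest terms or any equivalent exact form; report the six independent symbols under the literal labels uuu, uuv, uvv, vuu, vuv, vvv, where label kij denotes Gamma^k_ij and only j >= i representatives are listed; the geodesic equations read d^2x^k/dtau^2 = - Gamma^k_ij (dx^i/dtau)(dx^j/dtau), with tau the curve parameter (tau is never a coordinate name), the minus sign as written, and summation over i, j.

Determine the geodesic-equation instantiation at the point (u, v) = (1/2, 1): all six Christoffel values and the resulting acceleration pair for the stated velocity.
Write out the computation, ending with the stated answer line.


E = 265/36, F = -10/3, G = 277/144 at the point
E_u = 64/9, E_v = 32/3, F_u = -1, F_v = -37/6, G_u = -5/4, G_v = 95/36
EG - F^2 = 15805/5184;  g^inv = (5184/15805) * [[277/144, 10/3], [10/3, 265/36]]
first-kind symbols [ij,l] = (1/2)(d_i g_jl + d_j g_il - d_l g_ij): [uu,u] = E_u/2 = 32/9, [uu,v] = F_u - E_v/2 = -19/3, [uv,u] = E_v/2 = 16/3, [uv,v] = G_u/2 = -5/8, [vv,u] = F_v - G_u/2 = -133/24, [vv,v] = G_v/2 = 95/72
Gamma^u_ij = (G*[ij,u] - F*[ij,v])/(EG - F^2), Gamma^v_ij = (E*[ij,v] - F*[ij,u])/(EG - F^2)
Gamma_uuu = -73984/15805, Gamma_uuv = 42384/15805, Gamma_uvv = -64923/31610, Gamma_vuu = -36048/3161, Gamma_vuv = 13662/3161, Gamma_vvv = -9082/3161
d^2u/dtau^2 = -(Gamma_uuu*(-1/8)^2 + 2*Gamma_uuv*(-1/8)*(-1/8) + Gamma_uvv*(-1/8)^2) = 299/13952
d^2v/dtau^2 = -(Gamma_vuu*(-1/8)^2 + 2*Gamma_vuv*(-1/8)*(-1/8) + Gamma_vvv*(-1/8)^2) = 307/3488

Answer: Gamma_uuu = -73984/15805, Gamma_uuv = 42384/15805, Gamma_uvv = -64923/31610, Gamma_vuu = -36048/3161, Gamma_vuv = 13662/3161, Gamma_vvv = -9082/3161; accelerations (d^2u/dtau^2, d^2v/dtau^2) = (299/13952, 307/3488)


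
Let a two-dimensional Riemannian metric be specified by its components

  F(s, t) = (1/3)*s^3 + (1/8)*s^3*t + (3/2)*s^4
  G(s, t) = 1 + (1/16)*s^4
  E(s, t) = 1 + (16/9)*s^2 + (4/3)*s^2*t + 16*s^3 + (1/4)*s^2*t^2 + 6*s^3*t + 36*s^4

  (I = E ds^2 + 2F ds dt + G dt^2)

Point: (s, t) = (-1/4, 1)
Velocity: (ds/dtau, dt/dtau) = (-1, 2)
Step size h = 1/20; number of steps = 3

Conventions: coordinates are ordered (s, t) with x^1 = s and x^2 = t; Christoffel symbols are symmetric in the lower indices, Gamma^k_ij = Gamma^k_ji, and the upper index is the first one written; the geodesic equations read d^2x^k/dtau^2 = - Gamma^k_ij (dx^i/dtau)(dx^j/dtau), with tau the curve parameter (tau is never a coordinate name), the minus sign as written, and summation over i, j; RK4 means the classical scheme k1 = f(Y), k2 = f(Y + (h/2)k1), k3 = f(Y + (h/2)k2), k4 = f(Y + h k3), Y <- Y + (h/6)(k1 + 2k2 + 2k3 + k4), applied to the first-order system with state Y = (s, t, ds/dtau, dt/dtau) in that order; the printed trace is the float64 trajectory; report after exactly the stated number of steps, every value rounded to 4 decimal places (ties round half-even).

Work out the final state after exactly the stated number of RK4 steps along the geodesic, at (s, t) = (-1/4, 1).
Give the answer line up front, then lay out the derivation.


Answer: s = -0.4000, t = 1.3003, ds/dtau = -0.9914, dt/dtau = 2.0058

f(Y) = (ds/dtau, dt/dtau, -Gamma^s_ij Y'^i Y'^j, -Gamma^t_ij Y'^i Y'^j) with the Gammas evaluated at the stage position; h = 0.050000; intermediate values shown to 6 dp
step 0: s = -0.2500, t = 1.0000, ds/dtau = -1.0000, dt/dtau = 2.0000
step 1:
  k1: at (s, t) = (-0.250000, 1.000000), (ds/dtau, dt/dtau) = (-1.000000, 2.000000); Gamma_sss = 0.096528, Gamma_sst = 0.010342, Gamma_stt = 0.000000, Gamma_tss = -0.018099, Gamma_tst = -0.001939, Gamma_ttt = 0.000000; k1 = (-1.000000, 2.000000, -0.055159, 0.010342)
  k2: at (s, t) = (-0.275000, 1.050000), (ds/dtau, dt/dtau) = (-1.001379, 2.000259); Gamma_sss = 0.082296, Gamma_sst = 0.007849, Gamma_stt = 0.000000, Gamma_tss = -0.027158, Gamma_tst = -0.002590, Gamma_ttt = 0.000000; k2 = (-1.001379, 2.000259, -0.051080, 0.016856)
  k3: at (s, t) = (-0.275034, 1.050006), (ds/dtau, dt/dtau) = (-1.001277, 2.000421); Gamma_sss = 0.082250, Gamma_sst = 0.007843, Gamma_stt = 0.000000, Gamma_tss = -0.027172, Gamma_tst = -0.002591, Gamma_ttt = 0.000000; k3 = (-1.001277, 2.000421, -0.051040, 0.016862)
  k4: at (s, t) = (-0.300064, 1.100021), (ds/dtau, dt/dtau) = (-1.002552, 2.000843); Gamma_sss = 0.042705, Gamma_sst = 0.003731, Gamma_stt = 0.000000, Gamma_tss = -0.038615, Gamma_tst = -0.003373, Gamma_ttt = 0.000000; k4 = (-1.002552, 2.000843, -0.027956, 0.025279)
  Y <- Y + (h/6)(k1 + 2k2 + 2k3 + k4): s = -0.3001, t = 1.1000, ds/dtau = -1.0024, dt/dtau = 2.0009
step 2:
  k1: at (s, t) = (-0.300066, 1.100018), (ds/dtau, dt/dtau) = (-1.002395, 2.000859); Gamma_sss = 0.042699, Gamma_sst = 0.003730, Gamma_stt = 0.000000, Gamma_tss = -0.038616, Gamma_tst = -0.003373, Gamma_ttt = 0.000000; k1 = (-1.002395, 2.000859, -0.027941, 0.025269)
  k2: at (s, t) = (-0.325125, 1.150040), (ds/dtau, dt/dtau) = (-1.003093, 2.001491); Gamma_sss = -0.027451, Gamma_sst = -0.002239, Gamma_stt = 0.000000, Gamma_tss = -0.052626, Gamma_tst = -0.004292, Gamma_ttt = 0.000000; k2 = (-1.003093, 2.001491, 0.018631, 0.035717)
  k3: at (s, t) = (-0.325143, 1.150056), (ds/dtau, dt/dtau) = (-1.001929, 2.001752); Gamma_sss = -0.027518, Gamma_sst = -0.002244, Gamma_stt = 0.000000, Gamma_tss = -0.052636, Gamma_tst = -0.004293, Gamma_ttt = 0.000000; k3 = (-1.001929, 2.001752, 0.018622, 0.035620)
  k4: at (s, t) = (-0.350162, 1.200106), (ds/dtau, dt/dtau) = (-1.001464, 2.002640); Gamma_sss = -0.132543, Gamma_sst = -0.010229, Gamma_stt = 0.000000, Gamma_tss = -0.069235, Gamma_tst = -0.005343, Gamma_ttt = 0.000000; k4 = (-1.001464, 2.002640, 0.091900, 0.048005)
  Y <- Y + (h/6)(k1 + 2k2 + 2k3 + k4): s = -0.3502, t = 1.2001, ds/dtau = -1.0012, dt/dtau = 2.0027
step 3:
  k1: at (s, t) = (-0.350181, 1.200102), (ds/dtau, dt/dtau) = (-1.001241, 2.002658); Gamma_sss = -0.132657, Gamma_sst = -0.010238, Gamma_stt = 0.000000, Gamma_tss = -0.069250, Gamma_tst = -0.005344, Gamma_ttt = 0.000000; k1 = (-1.001241, 2.002658, 0.091931, 0.047990)
  k2: at (s, t) = (-0.375212, 1.250168), (ds/dtau, dt/dtau) = (-0.998942, 2.003858); Gamma_sss = -0.275885, Gamma_sst = -0.020344, Gamma_stt = 0.000000, Gamma_tss = -0.088367, Gamma_tst = -0.006516, Gamma_ttt = 0.000000; k2 = (-0.998942, 2.003858, 0.193855, 0.062093)
  k3: at (s, t) = (-0.375155, 1.250198), (ds/dtau, dt/dtau) = (-0.996394, 2.004211); Gamma_sss = -0.275437, Gamma_sst = -0.020313, Gamma_stt = 0.000000, Gamma_tss = -0.088318, Gamma_tst = -0.006513, Gamma_ttt = 0.000000; k3 = (-0.996394, 2.004211, 0.192323, 0.061668)
  k4: at (s, t) = (-0.400001, 1.300312), (ds/dtau, dt/dtau) = (-0.991625, 2.005742); Gamma_sss = -0.455870, Gamma_sst = -0.032371, Gamma_stt = 0.000000, Gamma_tss = -0.109448, Gamma_tst = -0.007772, Gamma_ttt = 0.000000; k4 = (-0.991625, 2.005742, 0.319497, 0.076707)
  Y <- Y + (h/6)(k1 + 2k2 + 2k3 + k4): s = -0.4000, t = 1.3003, ds/dtau = -0.9914, dt/dtau = 2.0058


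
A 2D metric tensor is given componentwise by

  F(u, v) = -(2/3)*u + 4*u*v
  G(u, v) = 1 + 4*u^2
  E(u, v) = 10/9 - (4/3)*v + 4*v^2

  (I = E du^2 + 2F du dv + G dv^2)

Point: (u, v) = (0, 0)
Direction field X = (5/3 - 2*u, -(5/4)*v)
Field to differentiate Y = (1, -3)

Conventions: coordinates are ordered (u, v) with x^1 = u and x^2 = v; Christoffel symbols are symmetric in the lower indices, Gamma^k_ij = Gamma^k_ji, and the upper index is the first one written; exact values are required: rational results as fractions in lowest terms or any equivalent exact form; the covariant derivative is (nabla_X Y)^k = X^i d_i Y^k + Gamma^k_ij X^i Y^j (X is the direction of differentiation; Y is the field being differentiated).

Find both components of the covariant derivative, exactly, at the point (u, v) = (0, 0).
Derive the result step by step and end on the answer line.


E = 10/9, F = 0, G = 1 at the point
E_u = 0, E_v = -4/3, F_u = -2/3, F_v = 0, G_u = 0, G_v = 0
EG - F^2 = 10/9;  g^inv = (9/10) * [[1, 0], [0, 10/9]]
first-kind symbols [ij,l] = (1/2)(d_i g_jl + d_j g_il - d_l g_ij): [uu,u] = E_u/2 = 0, [uu,v] = F_u - E_v/2 = 0, [uv,u] = E_v/2 = -2/3, [uv,v] = G_u/2 = 0, [vv,u] = F_v - G_u/2 = 0, [vv,v] = G_v/2 = 0
Gamma^u_ij = (G*[ij,u] - F*[ij,v])/(EG - F^2), Gamma^v_ij = (E*[ij,v] - F*[ij,u])/(EG - F^2)
Gamma_uuu = 0, Gamma_uuv = -3/5, Gamma_uvv = 0, Gamma_vuu = 0, Gamma_vuv = 0, Gamma_vvv = 0
X = (5/3, 0), Y = (1, -3) at the point

Answer: (nabla_X Y)^u = 3, (nabla_X Y)^v = 0


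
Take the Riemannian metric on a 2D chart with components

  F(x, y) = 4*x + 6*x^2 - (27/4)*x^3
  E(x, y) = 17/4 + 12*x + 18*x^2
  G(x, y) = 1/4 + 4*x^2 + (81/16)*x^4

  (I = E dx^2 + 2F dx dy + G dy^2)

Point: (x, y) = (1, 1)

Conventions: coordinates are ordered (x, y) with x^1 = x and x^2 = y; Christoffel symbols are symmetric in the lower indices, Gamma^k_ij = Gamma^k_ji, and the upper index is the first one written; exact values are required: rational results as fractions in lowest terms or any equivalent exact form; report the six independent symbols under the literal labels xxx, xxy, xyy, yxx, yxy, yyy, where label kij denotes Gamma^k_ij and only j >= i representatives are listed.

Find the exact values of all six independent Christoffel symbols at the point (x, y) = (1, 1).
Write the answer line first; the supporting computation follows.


Answer: Gamma_xxx = 15188/19737, Gamma_xxy = -2938/19737, Gamma_xyy = -16837/39474, Gamma_yxx = -14308/19737, Gamma_yxy = 30962/19737, Gamma_yyy = 2938/19737

E = 137/4, F = 13/4, G = 149/16 at the point
E_x = 48, E_y = 0, F_x = -17/4, F_y = 0, G_x = 113/4, G_y = 0
EG - F^2 = 19737/64;  g^inv = (64/19737) * [[149/16, -13/4], [-13/4, 137/4]]
first-kind symbols [ij,l] = (1/2)(d_i g_jl + d_j g_il - d_l g_ij): [xx,x] = E_x/2 = 24, [xx,y] = F_x - E_y/2 = -17/4, [xy,x] = E_y/2 = 0, [xy,y] = G_x/2 = 113/8, [yy,x] = F_y - G_x/2 = -113/8, [yy,y] = G_y/2 = 0
Gamma^x_ij = (G*[ij,x] - F*[ij,y])/(EG - F^2), Gamma^y_ij = (E*[ij,y] - F*[ij,x])/(EG - F^2)


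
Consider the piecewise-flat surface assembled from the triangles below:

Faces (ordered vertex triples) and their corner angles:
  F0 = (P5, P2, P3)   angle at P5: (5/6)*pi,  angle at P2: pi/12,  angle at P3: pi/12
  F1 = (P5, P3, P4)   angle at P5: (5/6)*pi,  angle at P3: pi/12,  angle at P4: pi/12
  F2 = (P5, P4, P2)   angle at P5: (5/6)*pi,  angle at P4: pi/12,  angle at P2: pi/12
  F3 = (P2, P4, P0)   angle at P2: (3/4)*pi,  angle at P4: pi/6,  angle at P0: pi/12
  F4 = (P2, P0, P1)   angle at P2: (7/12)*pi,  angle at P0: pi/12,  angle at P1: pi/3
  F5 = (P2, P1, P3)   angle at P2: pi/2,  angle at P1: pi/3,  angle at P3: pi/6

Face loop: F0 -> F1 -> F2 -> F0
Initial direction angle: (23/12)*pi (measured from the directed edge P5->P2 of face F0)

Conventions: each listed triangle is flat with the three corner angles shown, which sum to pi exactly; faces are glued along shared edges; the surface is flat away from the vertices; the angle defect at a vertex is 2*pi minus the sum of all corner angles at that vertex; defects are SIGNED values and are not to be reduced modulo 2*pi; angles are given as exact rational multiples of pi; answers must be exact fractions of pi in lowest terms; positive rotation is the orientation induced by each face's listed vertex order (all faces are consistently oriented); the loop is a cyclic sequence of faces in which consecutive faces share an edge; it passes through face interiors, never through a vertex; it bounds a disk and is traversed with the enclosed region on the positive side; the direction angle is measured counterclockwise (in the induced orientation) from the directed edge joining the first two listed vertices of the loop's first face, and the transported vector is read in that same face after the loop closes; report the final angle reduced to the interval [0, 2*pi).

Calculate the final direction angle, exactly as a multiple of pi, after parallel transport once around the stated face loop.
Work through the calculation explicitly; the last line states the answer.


enclosed vertex P5: corner angles sum to (5/2)*pi, defect = 2*pi - (5/2)*pi = -pi/2
the final direction is the initial angle plus the enclosed defects, taken mod 2*pi in the induced orientation
final angle = (23/12)*pi - pi/2 = (17/12)*pi (mod 2*pi)

Answer: final direction angle = (17/12)*pi


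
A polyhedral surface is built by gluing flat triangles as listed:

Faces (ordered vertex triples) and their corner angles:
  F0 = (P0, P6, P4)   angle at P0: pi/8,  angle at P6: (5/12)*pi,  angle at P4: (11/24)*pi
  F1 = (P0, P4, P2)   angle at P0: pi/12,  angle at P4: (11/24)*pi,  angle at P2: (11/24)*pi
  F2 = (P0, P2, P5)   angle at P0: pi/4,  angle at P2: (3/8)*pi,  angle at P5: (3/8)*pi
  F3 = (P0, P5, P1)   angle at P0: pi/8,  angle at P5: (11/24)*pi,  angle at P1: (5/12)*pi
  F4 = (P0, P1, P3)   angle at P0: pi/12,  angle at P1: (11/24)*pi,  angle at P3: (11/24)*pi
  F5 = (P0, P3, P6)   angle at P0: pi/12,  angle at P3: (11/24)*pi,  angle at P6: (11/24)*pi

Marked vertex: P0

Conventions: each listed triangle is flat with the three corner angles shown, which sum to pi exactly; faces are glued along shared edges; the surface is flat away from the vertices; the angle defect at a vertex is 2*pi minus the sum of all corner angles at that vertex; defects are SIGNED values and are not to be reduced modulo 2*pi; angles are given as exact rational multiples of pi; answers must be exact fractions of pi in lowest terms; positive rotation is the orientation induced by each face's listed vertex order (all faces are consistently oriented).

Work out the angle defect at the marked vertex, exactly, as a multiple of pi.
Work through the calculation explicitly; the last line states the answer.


Sum of corner angles at P0: (3/4)*pi
defect = 2*pi - (3/4)*pi

Answer: defect(P0) = (5/4)*pi


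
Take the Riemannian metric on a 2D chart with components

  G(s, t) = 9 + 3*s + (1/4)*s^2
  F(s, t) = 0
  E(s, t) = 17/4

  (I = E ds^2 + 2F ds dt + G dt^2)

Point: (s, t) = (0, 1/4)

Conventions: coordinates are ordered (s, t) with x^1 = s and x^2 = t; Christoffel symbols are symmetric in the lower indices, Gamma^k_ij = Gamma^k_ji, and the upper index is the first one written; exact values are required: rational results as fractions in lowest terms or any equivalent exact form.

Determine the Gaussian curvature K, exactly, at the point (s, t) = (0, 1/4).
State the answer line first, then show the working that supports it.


Answer: K = 0

E = 17/4, F = 0, G = 9, EG - F^2 = 153/4 at the point
E_s = 0, E_t = 0, F_s = 0, F_t = 0, G_s = 3, G_t = 0
E_tt = 0, F_st = 0, G_ss = 1/2
Compute both Brioschi determinants and normalise by (EG - F^2)^2.
M1 = [[-E_tt/2 + F_st - G_ss/2, E_s/2, F_s - E_t/2], [F_t - G_s/2, E, F], [G_t/2, F, G]] = [[-1/4, 0, 0], [-3/2, 17/4, 0], [0, 0, 9]]; det M1 = -153/16
M2 = [[0, E_t/2, G_s/2], [E_t/2, E, F], [G_s/2, F, G]] = [[0, 0, 3/2], [0, 17/4, 0], [3/2, 0, 9]]; det M2 = -153/16
det M1 - det M2 = 0; K = 0 / (153/4)^2 = 0


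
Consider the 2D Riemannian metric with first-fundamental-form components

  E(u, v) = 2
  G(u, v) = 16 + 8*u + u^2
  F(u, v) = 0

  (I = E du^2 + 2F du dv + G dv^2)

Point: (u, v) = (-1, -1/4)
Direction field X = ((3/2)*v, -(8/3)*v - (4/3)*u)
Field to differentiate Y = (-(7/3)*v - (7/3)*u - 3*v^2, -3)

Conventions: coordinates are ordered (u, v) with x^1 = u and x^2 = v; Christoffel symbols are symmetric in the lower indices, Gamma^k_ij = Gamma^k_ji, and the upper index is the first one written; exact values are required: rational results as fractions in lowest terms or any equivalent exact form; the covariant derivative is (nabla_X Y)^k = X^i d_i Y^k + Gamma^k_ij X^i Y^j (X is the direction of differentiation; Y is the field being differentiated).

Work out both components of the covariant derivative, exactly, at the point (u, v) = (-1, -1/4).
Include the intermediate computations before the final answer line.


E = 2, F = 0, G = 9 at the point
E_u = 0, E_v = 0, F_u = 0, F_v = 0, G_u = 6, G_v = 0
EG - F^2 = 18;  g^inv = (1/18) * [[9, 0], [0, 2]]
first-kind symbols [ij,l] = (1/2)(d_i g_jl + d_j g_il - d_l g_ij): [uu,u] = E_u/2 = 0, [uu,v] = F_u - E_v/2 = 0, [uv,u] = E_v/2 = 0, [uv,v] = G_u/2 = 3, [vv,u] = F_v - G_u/2 = -3, [vv,v] = G_v/2 = 0
Gamma^u_ij = (G*[ij,u] - F*[ij,v])/(EG - F^2), Gamma^v_ij = (E*[ij,v] - F*[ij,u])/(EG - F^2)
Gamma_uuu = 0, Gamma_uuv = 0, Gamma_uvv = -3/2, Gamma_vuu = 0, Gamma_vuv = 1/3, Gamma_vvv = 0
X = (-3/8, 2), Y = (131/48, -3) at the point

Answer: (nabla_X Y)^u = 197/24, (nabla_X Y)^v = 79/36


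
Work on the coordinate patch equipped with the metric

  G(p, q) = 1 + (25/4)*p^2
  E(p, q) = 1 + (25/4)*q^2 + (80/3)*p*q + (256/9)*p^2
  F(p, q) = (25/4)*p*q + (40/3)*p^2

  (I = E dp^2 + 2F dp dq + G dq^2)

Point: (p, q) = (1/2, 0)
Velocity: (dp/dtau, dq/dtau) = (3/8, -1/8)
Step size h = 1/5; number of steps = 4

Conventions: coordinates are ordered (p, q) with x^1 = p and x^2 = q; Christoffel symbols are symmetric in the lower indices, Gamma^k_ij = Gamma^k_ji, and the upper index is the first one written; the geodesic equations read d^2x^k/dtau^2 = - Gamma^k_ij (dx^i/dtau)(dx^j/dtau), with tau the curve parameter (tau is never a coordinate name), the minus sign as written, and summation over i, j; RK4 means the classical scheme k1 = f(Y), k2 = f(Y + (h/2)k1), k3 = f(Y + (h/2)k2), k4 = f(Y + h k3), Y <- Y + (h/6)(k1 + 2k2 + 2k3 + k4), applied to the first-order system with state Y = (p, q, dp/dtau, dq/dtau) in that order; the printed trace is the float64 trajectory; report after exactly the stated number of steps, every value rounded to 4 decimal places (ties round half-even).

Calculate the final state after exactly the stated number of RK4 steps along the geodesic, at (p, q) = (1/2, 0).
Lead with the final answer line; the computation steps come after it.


Answer: p = 0.7682, q = -0.1153, dp/dtau = 0.3069, dq/dtau = -0.1580

f(Y) = (dp/dtau, dq/dtau, -Gamma^p_ij Y'^i Y'^j, -Gamma^q_ij Y'^i Y'^j) with the Gammas evaluated at the stage position; h = 0.200000; intermediate values shown to 6 dp
step 0: p = 0.5000, q = 0.0000, dp/dtau = 0.3750, dq/dtau = -0.1250
step 1:
  k1: at (p, q) = (0.500000, 0.000000), (dp/dtau, dq/dtau) = (0.375000, -0.125000); Gamma_ppp = 1.470208, Gamma_ppq = 0.689160, Gamma_pqq = 0.000000, Gamma_qpp = 0.689160, Gamma_qpq = 0.323044, Gamma_qqq = 0.000000; k1 = (0.375000, -0.125000, -0.142139, -0.066628)
  k2: at (p, q) = (0.537500, -0.012500), (dp/dtau, dq/dtau) = (0.360786, -0.131663); Gamma_ppp = 1.394363, Gamma_ppq = 0.653608, Gamma_pqq = 0.000000, Gamma_qpp = 0.660811, Gamma_qpq = 0.309755, Gamma_qqq = 0.000000; k2 = (0.360786, -0.131663, -0.119404, -0.056588)
  k3: at (p, q) = (0.536079, -0.013166), (dp/dtau, dq/dtau) = (0.363060, -0.130659); Gamma_ppp = 1.397793, Gamma_ppq = 0.655215, Gamma_pqq = 0.000000, Gamma_qpp = 0.662846, Gamma_qpq = 0.310709, Gamma_qqq = 0.000000; k3 = (0.363060, -0.130659, -0.122083, -0.057893)
  k4: at (p, q) = (0.572612, -0.026132), (dp/dtau, dq/dtau) = (0.350583, -0.136579); Gamma_ppp = 1.330372, Gamma_ppq = 0.623612, Gamma_pqq = 0.000000, Gamma_qpp = 0.637244, Gamma_qpq = 0.298708, Gamma_qqq = 0.000000; k4 = (0.350583, -0.136579, -0.103794, -0.049717)
  Y <- Y + (h/6)(k1 + 2k2 + 2k3 + k4): p = 0.5724, q = -0.0262, dp/dtau = 0.3507, dq/dtau = -0.1365
step 2:
  k1: at (p, q) = (0.572442, -0.026207), (dp/dtau, dq/dtau) = (0.350703, -0.136510); Gamma_ppp = 1.330746, Gamma_ppq = 0.623787, Gamma_pqq = 0.000000, Gamma_qpp = 0.637467, Gamma_qpq = 0.298813, Gamma_qqq = 0.000000; k1 = (0.350703, -0.136510, -0.103945, -0.049793)
  k2: at (p, q) = (0.607513, -0.039858), (dp/dtau, dq/dtau) = (0.340309, -0.141489); Gamma_ppp = 1.271849, Gamma_ppq = 0.596179, Gamma_pqq = 0.000000, Gamma_qpp = 0.615096, Gamma_qpq = 0.288326, Gamma_qqq = 0.000000; k2 = (0.340309, -0.141489, -0.089881, -0.043468)
  k3: at (p, q) = (0.606473, -0.040356), (dp/dtau, dq/dtau) = (0.341715, -0.140857); Gamma_ppp = 1.273983, Gamma_ppq = 0.597180, Gamma_pqq = 0.000000, Gamma_qpp = 0.616406, Gamma_qpq = 0.288941, Gamma_qqq = 0.000000; k3 = (0.341715, -0.140857, -0.091274, -0.044162)
  k4: at (p, q) = (0.640785, -0.054379), (dp/dtau, dq/dtau) = (0.332448, -0.145343); Gamma_ppp = 1.220907, Gamma_ppq = 0.572300, Gamma_pqq = 0.000000, Gamma_qpp = 0.596009, Gamma_qpq = 0.279379, Gamma_qqq = 0.000000; k4 = (0.332448, -0.145343, -0.079631, -0.038873)
  Y <- Y + (h/6)(k1 + 2k2 + 2k3 + k4): p = 0.6407, q = -0.0544, dp/dtau = 0.3325, dq/dtau = -0.1453
step 3:
  k1: at (p, q) = (0.640682, -0.054426), (dp/dtau, dq/dtau) = (0.332507, -0.145308); Gamma_ppp = 1.221102, Gamma_ppq = 0.572392, Gamma_pqq = 0.000000, Gamma_qpp = 0.596130, Gamma_qpq = 0.279436, Gamma_qqq = 0.000000; k1 = (0.332507, -0.145308, -0.079695, -0.038906)
  k2: at (p, q) = (0.673933, -0.068956), (dp/dtau, dq/dtau) = (0.324537, -0.149198); Gamma_ppp = 1.173785, Gamma_ppq = 0.550212, Gamma_pqq = 0.000000, Gamma_qpp = 0.577931, Gamma_qpq = 0.270905, Gamma_qqq = 0.000000; k2 = (0.324537, -0.149198, -0.070345, -0.034636)
  k3: at (p, q) = (0.673136, -0.069345), (dp/dtau, dq/dtau) = (0.325472, -0.148771); Gamma_ppp = 1.175200, Gamma_ppq = 0.550875, Gamma_pqq = 0.000000, Gamma_qpp = 0.578827, Gamma_qpq = 0.271325, Gamma_qqq = 0.000000; k3 = (0.325472, -0.148771, -0.071144, -0.035041)
  k4: at (p, q) = (0.705777, -0.084180), (dp/dtau, dq/dtau) = (0.318278, -0.152316); Gamma_ppp = 1.132065, Gamma_ppq = 0.530656, Gamma_pqq = 0.000000, Gamma_qpp = 0.562081, Gamma_qpq = 0.263475, Gamma_qqq = 0.000000; k4 = (0.318278, -0.152316, -0.063228, -0.031393)
  Y <- Y + (h/6)(k1 + 2k2 + 2k3 + k4): p = 0.7057, q = -0.0842, dp/dtau = 0.3183, dq/dtau = -0.1523
step 4:
  k1: at (p, q) = (0.705709, -0.084211), (dp/dtau, dq/dtau) = (0.318310, -0.152296); Gamma_ppp = 1.132177, Gamma_ppq = 0.530708, Gamma_pqq = 0.000000, Gamma_qpp = 0.562152, Gamma_qpq = 0.263509, Gamma_qqq = 0.000000; k1 = (0.318310, -0.152296, -0.063259, -0.031410)
  k2: at (p, q) = (0.737540, -0.099441), (dp/dtau, dq/dtau) = (0.311984, -0.155437); Gamma_ppp = 1.093135, Gamma_ppq = 0.512407, Gamma_pqq = 0.000000, Gamma_qpp = 0.546976, Gamma_qpq = 0.256395, Gamma_qqq = 0.000000; k2 = (0.311984, -0.155437, -0.056702, -0.028372)
  k3: at (p, q) = (0.736908, -0.099755), (dp/dtau, dq/dtau) = (0.312640, -0.155133); Gamma_ppp = 1.094120, Gamma_ppq = 0.512869, Gamma_pqq = 0.000000, Gamma_qpp = 0.547617, Gamma_qpq = 0.256696, Gamma_qqq = 0.000000; k3 = (0.312640, -0.155133, -0.057194, -0.028626)
  k4: at (p, q) = (0.768237, -0.115238), (dp/dtau, dq/dtau) = (0.306871, -0.158021); Gamma_ppp = 1.058188, Gamma_ppq = 0.496026, Gamma_pqq = 0.000000, Gamma_qpp = 0.533541, Gamma_qpq = 0.250097, Gamma_qqq = 0.000000; k4 = (0.306871, -0.158021, -0.051543, -0.025988)
  Y <- Y + (h/6)(k1 + 2k2 + 2k3 + k4): p = 0.7682, q = -0.1153, dp/dtau = 0.3069, dq/dtau = -0.1580


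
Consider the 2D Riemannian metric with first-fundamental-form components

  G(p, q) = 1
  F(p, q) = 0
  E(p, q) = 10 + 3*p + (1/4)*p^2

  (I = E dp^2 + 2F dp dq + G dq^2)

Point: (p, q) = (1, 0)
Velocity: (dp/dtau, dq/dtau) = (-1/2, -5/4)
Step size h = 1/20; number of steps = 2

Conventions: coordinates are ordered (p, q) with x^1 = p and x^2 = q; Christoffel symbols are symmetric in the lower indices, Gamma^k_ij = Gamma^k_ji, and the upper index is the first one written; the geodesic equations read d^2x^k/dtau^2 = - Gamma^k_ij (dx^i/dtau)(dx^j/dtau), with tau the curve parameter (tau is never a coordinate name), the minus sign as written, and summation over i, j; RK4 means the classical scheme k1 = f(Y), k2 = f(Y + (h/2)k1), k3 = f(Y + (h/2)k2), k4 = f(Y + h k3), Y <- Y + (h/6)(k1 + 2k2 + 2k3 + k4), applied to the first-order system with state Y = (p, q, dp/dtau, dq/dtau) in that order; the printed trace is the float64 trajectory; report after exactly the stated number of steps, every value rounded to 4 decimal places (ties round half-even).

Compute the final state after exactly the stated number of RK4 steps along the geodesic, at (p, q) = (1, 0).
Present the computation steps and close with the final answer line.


f(Y) = (dp/dtau, dq/dtau, -Gamma^p_ij Y'^i Y'^j, -Gamma^q_ij Y'^i Y'^j) with the Gammas evaluated at the stage position; h = 0.050000; intermediate values shown to 6 dp
step 0: p = 1.0000, q = 0.0000, dp/dtau = -0.5000, dq/dtau = -1.2500
step 1:
  k1: at (p, q) = (1.000000, 0.000000), (dp/dtau, dq/dtau) = (-0.500000, -1.250000); Gamma_ppp = 0.132075, Gamma_ppq = 0.000000, Gamma_pqq = 0.000000, Gamma_qpp = 0.000000, Gamma_qpq = 0.000000, Gamma_qqq = 0.000000; k1 = (-0.500000, -1.250000, -0.033019, 0.000000)
  k2: at (p, q) = (0.987500, -0.031250), (dp/dtau, dq/dtau) = (-0.500825, -1.250000); Gamma_ppp = 0.132276, Gamma_ppq = 0.000000, Gamma_pqq = 0.000000, Gamma_qpp = 0.000000, Gamma_qpq = 0.000000, Gamma_qqq = 0.000000; k2 = (-0.500825, -1.250000, -0.033178, 0.000000)
  k3: at (p, q) = (0.987479, -0.031250), (dp/dtau, dq/dtau) = (-0.500829, -1.250000); Gamma_ppp = 0.132276, Gamma_ppq = 0.000000, Gamma_pqq = 0.000000, Gamma_qpp = 0.000000, Gamma_qpq = 0.000000, Gamma_qqq = 0.000000; k3 = (-0.500829, -1.250000, -0.033179, 0.000000)
  k4: at (p, q) = (0.974959, -0.062500), (dp/dtau, dq/dtau) = (-0.501659, -1.250000); Gamma_ppp = 0.132478, Gamma_ppq = 0.000000, Gamma_pqq = 0.000000, Gamma_qpp = 0.000000, Gamma_qpq = 0.000000, Gamma_qqq = 0.000000; k4 = (-0.501659, -1.250000, -0.033340, 0.000000)
  Y <- Y + (h/6)(k1 + 2k2 + 2k3 + k4): p = 0.9750, q = -0.0625, dp/dtau = -0.5017, dq/dtau = -1.2500
step 2:
  k1: at (p, q) = (0.974959, -0.062500), (dp/dtau, dq/dtau) = (-0.501659, -1.250000); Gamma_ppp = 0.132478, Gamma_ppq = 0.000000, Gamma_pqq = 0.000000, Gamma_qpp = 0.000000, Gamma_qpq = 0.000000, Gamma_qqq = 0.000000; k1 = (-0.501659, -1.250000, -0.033340, 0.000000)
  k2: at (p, q) = (0.962417, -0.093750), (dp/dtau, dq/dtau) = (-0.502492, -1.250000); Gamma_ppp = 0.132680, Gamma_ppq = 0.000000, Gamma_pqq = 0.000000, Gamma_qpp = 0.000000, Gamma_qpq = 0.000000, Gamma_qqq = 0.000000; k2 = (-0.502492, -1.250000, -0.033502, 0.000000)
  k3: at (p, q) = (0.962396, -0.093750), (dp/dtau, dq/dtau) = (-0.502496, -1.250000); Gamma_ppp = 0.132680, Gamma_ppq = 0.000000, Gamma_pqq = 0.000000, Gamma_qpp = 0.000000, Gamma_qpq = 0.000000, Gamma_qqq = 0.000000; k3 = (-0.502496, -1.250000, -0.033502, 0.000000)
  k4: at (p, q) = (0.949834, -0.125000), (dp/dtau, dq/dtau) = (-0.503334, -1.250000); Gamma_ppp = 0.132884, Gamma_ppq = 0.000000, Gamma_pqq = 0.000000, Gamma_qpp = 0.000000, Gamma_qpq = 0.000000, Gamma_qqq = 0.000000; k4 = (-0.503334, -1.250000, -0.033665, 0.000000)
  Y <- Y + (h/6)(k1 + 2k2 + 2k3 + k4): p = 0.9498, q = -0.1250, dp/dtau = -0.5033, dq/dtau = -1.2500

Answer: p = 0.9498, q = -0.1250, dp/dtau = -0.5033, dq/dtau = -1.2500


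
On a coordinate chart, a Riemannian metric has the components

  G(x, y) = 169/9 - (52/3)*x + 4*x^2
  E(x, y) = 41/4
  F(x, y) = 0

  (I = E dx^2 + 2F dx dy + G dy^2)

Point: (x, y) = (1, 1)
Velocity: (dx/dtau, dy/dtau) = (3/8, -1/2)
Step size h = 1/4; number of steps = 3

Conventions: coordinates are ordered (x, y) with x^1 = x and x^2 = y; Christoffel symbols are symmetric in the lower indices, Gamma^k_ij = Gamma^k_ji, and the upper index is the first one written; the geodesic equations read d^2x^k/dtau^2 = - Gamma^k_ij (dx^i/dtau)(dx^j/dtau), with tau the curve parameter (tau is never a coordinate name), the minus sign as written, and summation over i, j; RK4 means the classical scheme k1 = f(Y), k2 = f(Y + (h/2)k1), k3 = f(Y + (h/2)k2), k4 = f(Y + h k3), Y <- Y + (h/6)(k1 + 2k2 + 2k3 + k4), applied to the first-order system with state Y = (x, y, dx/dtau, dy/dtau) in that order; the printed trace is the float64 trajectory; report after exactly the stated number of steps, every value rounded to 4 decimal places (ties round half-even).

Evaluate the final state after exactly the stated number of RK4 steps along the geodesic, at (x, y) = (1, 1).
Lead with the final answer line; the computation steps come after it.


Answer: x = 1.2400, y = 0.5207, dx/dtau = 0.2508, dy/dtau = -0.7926

f(Y) = (dx/dtau, dy/dtau, -Gamma^x_ij Y'^i Y'^j, -Gamma^y_ij Y'^i Y'^j) with the Gammas evaluated at the stage position; h = 0.250000; intermediate values shown to 6 dp
step 0: x = 1.0000, y = 1.0000, dx/dtau = 0.3750, dy/dtau = -0.5000
step 1:
  k1: at (x, y) = (1.000000, 1.000000), (dx/dtau, dy/dtau) = (0.375000, -0.500000); Gamma_xxx = 0.000000, Gamma_xxy = 0.000000, Gamma_xyy = 0.455285, Gamma_yxx = 0.000000, Gamma_yxy = -0.857143, Gamma_yyy = 0.000000; k1 = (0.375000, -0.500000, -0.113821, -0.321429)
  k2: at (x, y) = (1.046875, 0.937500), (dx/dtau, dy/dtau) = (0.360772, -0.540179); Gamma_xxx = 0.000000, Gamma_xxy = 0.000000, Gamma_xyy = 0.436992, Gamma_yxx = 0.000000, Gamma_yxy = -0.893023, Gamma_yyy = 0.000000; k2 = (0.360772, -0.540179, -0.127511, -0.348067)
  k3: at (x, y) = (1.045097, 0.932478), (dx/dtau, dy/dtau) = (0.359061, -0.543508); Gamma_xxx = 0.000000, Gamma_xxy = 0.000000, Gamma_xyy = 0.437686, Gamma_yxx = 0.000000, Gamma_yxy = -0.891607, Gamma_yyy = 0.000000; k3 = (0.359061, -0.543508, -0.129293, -0.347999)
  k4: at (x, y) = (1.089765, 0.864123), (dx/dtau, dy/dtau) = (0.342677, -0.587000); Gamma_xxx = 0.000000, Gamma_xxy = 0.000000, Gamma_xyy = 0.420254, Gamma_yxx = 0.000000, Gamma_yxy = -0.928590, Gamma_yyy = 0.000000; k4 = (0.342677, -0.587000, -0.144806, -0.373574)
  Y <- Y + (h/6)(k1 + 2k2 + 2k3 + k4): x = 1.0899, y = 0.8644, dx/dtau = 0.3428, dy/dtau = -0.5870
step 2:
  k1: at (x, y) = (1.089889, 0.864401), (dx/dtau, dy/dtau) = (0.342824, -0.586964); Gamma_xxx = 0.000000, Gamma_xxy = 0.000000, Gamma_xyy = 0.420206, Gamma_yxx = 0.000000, Gamma_yxy = -0.928697, Gamma_yyy = 0.000000; k1 = (0.342824, -0.586964, -0.144772, -0.373754)
  k2: at (x, y) = (1.132742, 0.791031), (dx/dtau, dy/dtau) = (0.324727, -0.633683); Gamma_xxx = 0.000000, Gamma_xxy = 0.000000, Gamma_xyy = 0.403483, Gamma_yxx = 0.000000, Gamma_yxy = -0.967189, Gamma_yyy = 0.000000; k2 = (0.324727, -0.633683, -0.162020, -0.398045)
  k3: at (x, y) = (1.130480, 0.785191), (dx/dtau, dy/dtau) = (0.322571, -0.636720); Gamma_xxx = 0.000000, Gamma_xxy = 0.000000, Gamma_xyy = 0.404365, Gamma_yxx = 0.000000, Gamma_yxy = -0.965077, Gamma_yyy = 0.000000; k3 = (0.322571, -0.636720, -0.163935, -0.396429)
  k4: at (x, y) = (1.170532, 0.705221), (dx/dtau, dy/dtau) = (0.301840, -0.686071); Gamma_xxx = 0.000000, Gamma_xxy = 0.000000, Gamma_xyy = 0.388735, Gamma_yxx = 0.000000, Gamma_yxy = -1.003880, Gamma_yyy = 0.000000; k4 = (0.301840, -0.686071, -0.182975, -0.415774)
  Y <- Y + (h/6)(k1 + 2k2 + 2k3 + k4): x = 1.1707, y = 0.7055, dx/dtau = 0.3020, dy/dtau = -0.6861
step 3:
  k1: at (x, y) = (1.170692, 0.705491), (dx/dtau, dy/dtau) = (0.302004, -0.686067); Gamma_xxx = 0.000000, Gamma_xxy = 0.000000, Gamma_xyy = 0.388673, Gamma_yxx = 0.000000, Gamma_yxy = -1.004041, Gamma_yyy = 0.000000; k1 = (0.302004, -0.686067, -0.182944, -0.416065)
  k2: at (x, y) = (1.208442, 0.619733), (dx/dtau, dy/dtau) = (0.279136, -0.738075); Gamma_xxx = 0.000000, Gamma_xxy = 0.000000, Gamma_xyy = 0.373941, Gamma_yxx = 0.000000, Gamma_yxy = -1.043597, Gamma_yyy = 0.000000; k2 = (0.279136, -0.738075, -0.203706, -0.430012)
  k3: at (x, y) = (1.205584, 0.613232), (dx/dtau, dy/dtau) = (0.276541, -0.739819); Gamma_xxx = 0.000000, Gamma_xxy = 0.000000, Gamma_xyy = 0.375057, Gamma_yxx = 0.000000, Gamma_yxy = -1.040493, Gamma_yyy = 0.000000; k3 = (0.276541, -0.739819, -0.205280, -0.425750)
  k4: at (x, y) = (1.239827, 0.520536), (dx/dtau, dy/dtau) = (0.250684, -0.792505); Gamma_xxx = 0.000000, Gamma_xxy = 0.000000, Gamma_xyy = 0.361693, Gamma_yxx = 0.000000, Gamma_yxy = -1.078935, Gamma_yyy = 0.000000; k4 = (0.250684, -0.792505, -0.227166, -0.428701)
  Y <- Y + (h/6)(k1 + 2k2 + 2k3 + k4): x = 1.2400, y = 0.5207, dx/dtau = 0.2508, dy/dtau = -0.7926


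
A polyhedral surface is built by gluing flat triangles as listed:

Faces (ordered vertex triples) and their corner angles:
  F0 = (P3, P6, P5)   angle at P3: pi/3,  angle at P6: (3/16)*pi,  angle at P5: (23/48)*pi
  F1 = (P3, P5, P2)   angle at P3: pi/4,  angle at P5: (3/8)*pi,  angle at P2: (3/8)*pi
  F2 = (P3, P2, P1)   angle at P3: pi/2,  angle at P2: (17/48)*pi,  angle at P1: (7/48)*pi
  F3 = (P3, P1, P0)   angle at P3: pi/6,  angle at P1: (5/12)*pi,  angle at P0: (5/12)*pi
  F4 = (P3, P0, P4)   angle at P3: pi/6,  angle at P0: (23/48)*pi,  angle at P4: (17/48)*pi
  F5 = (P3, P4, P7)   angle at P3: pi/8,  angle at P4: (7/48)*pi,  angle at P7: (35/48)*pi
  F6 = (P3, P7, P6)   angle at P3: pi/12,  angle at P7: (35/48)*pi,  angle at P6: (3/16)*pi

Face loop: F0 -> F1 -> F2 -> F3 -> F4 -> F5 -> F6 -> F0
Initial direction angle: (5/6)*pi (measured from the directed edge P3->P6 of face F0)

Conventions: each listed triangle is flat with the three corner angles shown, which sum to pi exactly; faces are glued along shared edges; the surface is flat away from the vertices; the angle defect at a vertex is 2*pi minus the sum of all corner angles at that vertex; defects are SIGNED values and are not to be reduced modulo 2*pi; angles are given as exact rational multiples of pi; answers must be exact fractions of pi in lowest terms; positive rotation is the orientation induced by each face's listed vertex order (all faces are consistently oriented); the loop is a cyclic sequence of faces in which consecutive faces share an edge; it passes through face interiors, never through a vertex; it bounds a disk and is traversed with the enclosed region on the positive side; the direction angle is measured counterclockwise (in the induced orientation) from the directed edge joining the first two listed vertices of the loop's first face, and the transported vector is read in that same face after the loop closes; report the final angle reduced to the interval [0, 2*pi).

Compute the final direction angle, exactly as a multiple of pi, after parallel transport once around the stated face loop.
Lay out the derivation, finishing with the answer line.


enclosed vertex P3: corner angles sum to (13/8)*pi, defect = 2*pi - (13/8)*pi = (3/8)*pi
the rotation equals the total enclosed defect, so the final angle is initial + defects (mod 2*pi)
final angle = (5/6)*pi + (3/8)*pi = (29/24)*pi (mod 2*pi)

Answer: final direction angle = (29/24)*pi


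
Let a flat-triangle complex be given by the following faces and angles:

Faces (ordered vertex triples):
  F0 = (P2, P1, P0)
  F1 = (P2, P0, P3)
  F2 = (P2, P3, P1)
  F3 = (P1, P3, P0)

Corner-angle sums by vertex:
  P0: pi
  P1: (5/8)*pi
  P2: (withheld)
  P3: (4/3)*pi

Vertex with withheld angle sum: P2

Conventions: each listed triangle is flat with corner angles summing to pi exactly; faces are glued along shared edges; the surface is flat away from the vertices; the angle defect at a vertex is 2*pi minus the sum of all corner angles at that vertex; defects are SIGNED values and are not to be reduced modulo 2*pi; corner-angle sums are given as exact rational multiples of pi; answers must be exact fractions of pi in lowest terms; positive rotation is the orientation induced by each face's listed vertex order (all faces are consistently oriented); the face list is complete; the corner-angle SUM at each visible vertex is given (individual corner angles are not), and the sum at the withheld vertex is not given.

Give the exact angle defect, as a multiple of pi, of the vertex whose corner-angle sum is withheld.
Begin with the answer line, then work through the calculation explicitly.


Answer: defect(P2) = (23/24)*pi

V = 4, E = 6, F = 4; chi = V - E + F = 2
Gauss-Bonnet: total defect = 2*pi*chi = 4*pi; visible defects sum to (73/24)*pi


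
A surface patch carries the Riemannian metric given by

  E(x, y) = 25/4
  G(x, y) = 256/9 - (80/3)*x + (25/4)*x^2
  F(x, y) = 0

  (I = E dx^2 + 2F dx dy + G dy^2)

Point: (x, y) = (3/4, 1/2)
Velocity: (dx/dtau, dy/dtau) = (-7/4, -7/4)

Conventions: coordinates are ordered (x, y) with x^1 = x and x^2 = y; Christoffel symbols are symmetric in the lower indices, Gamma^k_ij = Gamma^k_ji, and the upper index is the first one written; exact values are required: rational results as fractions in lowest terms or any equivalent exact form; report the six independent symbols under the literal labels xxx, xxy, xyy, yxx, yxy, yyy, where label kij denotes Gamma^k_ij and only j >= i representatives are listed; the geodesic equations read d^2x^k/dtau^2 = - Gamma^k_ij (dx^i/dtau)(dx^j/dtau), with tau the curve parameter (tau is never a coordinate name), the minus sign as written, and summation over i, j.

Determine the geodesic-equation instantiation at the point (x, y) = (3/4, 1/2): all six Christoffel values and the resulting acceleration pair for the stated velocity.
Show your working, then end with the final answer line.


E = 25/4, F = 0, G = 6889/576 at the point
E_x = 0, E_y = 0, F_x = 0, F_y = 0, G_x = -415/24, G_y = 0
EG - F^2 = 172225/2304;  g^inv = (2304/172225) * [[6889/576, 0], [0, 25/4]]
first-kind symbols [ij,l] = (1/2)(d_i g_jl + d_j g_il - d_l g_ij): [xx,x] = E_x/2 = 0, [xx,y] = F_x - E_y/2 = 0, [xy,x] = E_y/2 = 0, [xy,y] = G_x/2 = -415/48, [yy,x] = F_y - G_x/2 = 415/48, [yy,y] = G_y/2 = 0
Gamma^x_ij = (G*[ij,x] - F*[ij,y])/(EG - F^2), Gamma^y_ij = (E*[ij,y] - F*[ij,x])/(EG - F^2)
Gamma_xxx = 0, Gamma_xxy = 0, Gamma_xyy = 83/60, Gamma_yxx = 0, Gamma_yxy = -60/83, Gamma_yyy = 0
d^2x/dtau^2 = -(Gamma_xxx*(-7/4)^2 + 2*Gamma_xxy*(-7/4)*(-7/4) + Gamma_xyy*(-7/4)^2) = -4067/960
d^2y/dtau^2 = -(Gamma_yxx*(-7/4)^2 + 2*Gamma_yxy*(-7/4)*(-7/4) + Gamma_yyy*(-7/4)^2) = 735/166

Answer: Gamma_xxx = 0, Gamma_xxy = 0, Gamma_xyy = 83/60, Gamma_yxx = 0, Gamma_yxy = -60/83, Gamma_yyy = 0; accelerations (d^2x/dtau^2, d^2y/dtau^2) = (-4067/960, 735/166)


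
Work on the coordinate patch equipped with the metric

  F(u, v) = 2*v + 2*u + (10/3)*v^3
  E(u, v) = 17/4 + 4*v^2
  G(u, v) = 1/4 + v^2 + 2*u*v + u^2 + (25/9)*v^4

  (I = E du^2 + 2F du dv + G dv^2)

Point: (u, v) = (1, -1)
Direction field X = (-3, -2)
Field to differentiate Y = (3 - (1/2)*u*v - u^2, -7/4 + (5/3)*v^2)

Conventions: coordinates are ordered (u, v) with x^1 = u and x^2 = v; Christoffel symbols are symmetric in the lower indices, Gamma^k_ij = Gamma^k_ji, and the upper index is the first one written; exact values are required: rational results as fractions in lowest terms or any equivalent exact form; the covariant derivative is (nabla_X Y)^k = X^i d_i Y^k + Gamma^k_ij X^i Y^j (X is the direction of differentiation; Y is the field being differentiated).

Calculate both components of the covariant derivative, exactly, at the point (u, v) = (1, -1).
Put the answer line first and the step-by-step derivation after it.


Answer: (nabla_X Y)^u = -34289/35946, (nabla_X Y)^v = -93500/5991

E = 33/4, F = -10/3, G = 109/36 at the point
E_u = 0, E_v = -8, F_u = 2, F_v = 12, G_u = 0, G_v = -100/9
EG - F^2 = 1997/144;  g^inv = (144/1997) * [[109/36, 10/3], [10/3, 33/4]]
first-kind symbols [ij,l] = (1/2)(d_i g_jl + d_j g_il - d_l g_ij): [uu,u] = E_u/2 = 0, [uu,v] = F_u - E_v/2 = 6, [uv,u] = E_v/2 = -4, [uv,v] = G_u/2 = 0, [vv,u] = F_v - G_u/2 = 12, [vv,v] = G_v/2 = -50/9
Gamma^u_ij = (G*[ij,u] - F*[ij,v])/(EG - F^2), Gamma^v_ij = (E*[ij,v] - F*[ij,u])/(EG - F^2)
Gamma_uuu = 2880/1997, Gamma_uuv = -1744/1997, Gamma_uvv = 7696/5991, Gamma_vuu = 7128/1997, Gamma_vuv = -1920/1997, Gamma_vvv = -840/1997
X = (-3, -2), Y = (5/2, -1/12) at the point
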